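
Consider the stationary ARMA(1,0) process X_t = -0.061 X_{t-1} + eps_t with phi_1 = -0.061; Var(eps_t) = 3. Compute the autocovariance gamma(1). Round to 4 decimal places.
\gamma(1) = -0.1837

Multiply the model equation by X_{t-k} and take expectations. With theta_0 = psi_0 = 1 and psi_j the MA(infinity) weights, this gives
  gamma(k) - sum_i phi_i gamma(k-i) = c_k,
  c_k = sigma^2 * sum_{j=k..q} theta_j psi_{j-k}   (c_k = 0 for k > q),
using gamma(-m) = gamma(m).
Pure AR (q = 0): c_0 = sigma^2 = 3, c_k = 0 for k >= 1.
Equations for k = 0 and k = 1 (AR order 1):
  gamma(0) = phi_1 gamma(1) + c_0
  gamma(1) = phi_1 gamma(0) + c_1
Substituting the second into the first: gamma(0) (1 - phi_1^2) = c_0 + phi_1 c_1, so
  gamma(0) = c_0 / (1 - phi_1^2) = 3 / (1 - (-0.061)^2) = 3 / 0.996279 = 3.011205.
  gamma(1) = phi_1 gamma(0) = (-0.061)(3.011205) = -0.183683.
Therefore gamma(1) = -0.1837 (to 4 decimal places).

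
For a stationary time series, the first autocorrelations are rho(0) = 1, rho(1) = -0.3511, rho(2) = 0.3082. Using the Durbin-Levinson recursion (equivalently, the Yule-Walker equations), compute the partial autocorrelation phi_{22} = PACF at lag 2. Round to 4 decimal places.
\phi_{22} = 0.2109

The PACF at lag k is phi_{kk}, the last component of the solution
to the Yule-Walker system G_k phi = r_k where
  (G_k)_{ij} = rho(|i - j|), (r_k)_i = rho(i), i,j = 1..k.
Equivalently, Durbin-Levinson gives phi_{kk} iteratively:
  phi_{11} = rho(1)
  phi_{kk} = [rho(k) - sum_{j=1..k-1} phi_{k-1,j} rho(k-j)]
            / [1 - sum_{j=1..k-1} phi_{k-1,j} rho(j)],
  phi_{k,j} = phi_{k-1,j} - phi_{kk} phi_{k-1,k-j},  j = 1..k-1.
Step k = 1:
  phi_11 = rho(1) = -0.3511.
Step k = 2:
  phi_22 = [rho(2) - phi_11 rho(1)] / [1 - phi_11 rho(1)] = [0.3082 - (-0.3511)(-0.3511)] / [1 - (-0.3511)(-0.3511)]
         = 0.18492879 / 0.87672879 = 0.2109.
Therefore phi_{22} = 0.2109.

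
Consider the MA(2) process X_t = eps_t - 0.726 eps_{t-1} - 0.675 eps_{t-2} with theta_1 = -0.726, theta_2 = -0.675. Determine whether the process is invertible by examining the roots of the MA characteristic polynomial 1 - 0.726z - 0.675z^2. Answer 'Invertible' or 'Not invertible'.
\text{Not invertible}

The MA(q) characteristic polynomial is P(z) = 1 - 0.726z - 0.675z^2.
Invertibility requires all roots to lie outside the unit circle, i.e. |z| > 1 for every root.
Set 1 + (-0.726) z + (-0.675) z^2 = 0, i.e. a z^2 + b z + c = 0 with a = -0.675, b = -0.726, c = 1.
Discriminant D = b^2 - 4ac = (-0.726)^2 - 4*(-0.675)*1 = 0.527076 - (-2.7) = 3.227076.
D >= 0, so the roots are real: z = (-b +/- sqrt(D)) / (2a) = (0.726 +/- 1.796406) / (-1.35).
  z_1 = (0.726 + 1.796406) / (-1.35) = -1.8684,   |z_1| = 1.8684.
  z_2 = (0.726 - 1.796406) / (-1.35) = 0.7929,   |z_2| = 0.7929.
Moduli of all roots: 1.8684, 0.7929.
All moduli strictly greater than 1? No.
Verdict: Not invertible.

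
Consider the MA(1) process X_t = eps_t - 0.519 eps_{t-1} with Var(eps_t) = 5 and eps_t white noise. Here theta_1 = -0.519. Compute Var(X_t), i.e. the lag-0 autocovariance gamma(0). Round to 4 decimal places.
\gamma(0) = 6.3468

For an MA(q) process X_t = eps_t + sum_i theta_i eps_{t-i} with
Var(eps_t) = sigma^2, the variance is
  gamma(0) = sigma^2 * (1 + sum_i theta_i^2).
  sum_i theta_i^2 = (-0.519)^2 = 0.269361.
  gamma(0) = 5 * (1 + 0.269361) = 5 * 1.269361 = 6.346805, which rounds to 6.3468.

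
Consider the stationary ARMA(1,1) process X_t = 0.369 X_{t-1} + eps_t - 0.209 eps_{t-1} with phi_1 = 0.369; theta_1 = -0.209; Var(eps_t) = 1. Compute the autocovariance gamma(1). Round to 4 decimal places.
\gamma(1) = 0.1709

Multiply the model equation by X_{t-k} and take expectations. With theta_0 = psi_0 = 1 and psi_j the MA(infinity) weights, this gives
  gamma(k) - sum_i phi_i gamma(k-i) = c_k,
  c_k = sigma^2 * sum_{j=k..q} theta_j psi_{j-k}   (c_k = 0 for k > q),
using gamma(-m) = gamma(m).
psi-weights needed (psi_j = theta_j + sum_i phi_i psi_{j-i}):
  psi_1 = theta_1 + phi_1 = -0.209 + (0.369) = 0.16
Right-hand sides:
  c_0 = sigma^2 (1 + theta_1 psi_1) = 1 * (1 + (-0.209)(0.16)) = 1 * 0.96656 = 0.96656
  c_1 = sigma^2 theta_1 = 1 * (-0.209) = -0.209
  c_2 = 0
Equations for k = 0 and k = 1 (AR order 1):
  gamma(0) = phi_1 gamma(1) + c_0
  gamma(1) = phi_1 gamma(0) + c_1
Substituting the second into the first: gamma(0) (1 - phi_1^2) = c_0 + phi_1 c_1, so
  gamma(0) = (c_0 + phi_1 c_1) / (1 - phi_1^2) = (0.96656 + (0.369)(-0.209)) / (1 - (0.369)^2) = 0.889439 / 0.863839 = 1.029635.
  gamma(1) = phi_1 gamma(0) + c_1 = (0.369)(1.029635) + (-0.209) = 0.170935.
Therefore gamma(1) = 0.1709 (to 4 decimal places).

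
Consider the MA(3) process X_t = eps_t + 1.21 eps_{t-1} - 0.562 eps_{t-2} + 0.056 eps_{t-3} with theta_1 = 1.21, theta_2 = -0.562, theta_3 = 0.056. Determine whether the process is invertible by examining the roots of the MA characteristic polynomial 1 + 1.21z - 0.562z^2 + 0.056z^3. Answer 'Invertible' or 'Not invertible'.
\text{Not invertible}

The MA(q) characteristic polynomial is P(z) = 1 + 1.21z - 0.562z^2 + 0.056z^3.
Invertibility requires all roots to lie outside the unit circle, i.e. |z| > 1 for every root.
Degree 3: look for a simple real root z0 first, then factor out (1 - z/z0) and solve the remaining quadratic.
Testing z0 = 5: P(5) = 1 + (1.21)(5) + (-0.562)(5)^2 + (0.056)(5)^3
  = 1 + (6.05) + (-14.05) + (7) = 0.  So z_0 = 5 is a root, |z_0| = 5.
Divide out the factor (1 - 0.2 z) = (1 - z/z0) (since 1/z0 = 0.2):
  P(z) = (1 - 0.2 z)(1 + (1.41) z + (-0.28) z^2)
  [check: z-coef 1.41 - (0.2) = 1.21; z^2-coef -0.28 - (0.2)(1.41) = -0.562; z^3-coef -(0.2)(-0.28) = 0.056.]
Remaining roots from the quadratic factor 1 + (1.41) z + (-0.28) z^2:
  Set 1 + (1.41) z + (-0.28) z^2 = 0, i.e. a z^2 + b z + c = 0 with a = -0.28, b = 1.41, c = 1.
  Discriminant D = b^2 - 4ac = (1.41)^2 - 4*(-0.28)*1 = 1.9881 - (-1.12) = 3.1081.
  D >= 0, so the roots are real: z = (-b +/- sqrt(D)) / (2a) = (-1.41 +/- 1.76298) / (-0.56).
    z_1 = (-1.41 + 1.76298) / (-0.56) = -0.6303,   |z_1| = 0.6303.
    z_2 = (-1.41 - 1.76298) / (-0.56) = 5.666,   |z_2| = 5.666.
Moduli of all roots: 5.0000, 0.6303, 5.6660.
All moduli strictly greater than 1? No.
Verdict: Not invertible.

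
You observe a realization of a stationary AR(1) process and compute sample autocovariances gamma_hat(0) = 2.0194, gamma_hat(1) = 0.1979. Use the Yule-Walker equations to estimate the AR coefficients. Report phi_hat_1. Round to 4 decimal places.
\hat\phi_{1} = 0.0980

The Yule-Walker equations for an AR(p) process read, in matrix form,
  Gamma_p phi = r_p,   with   (Gamma_p)_{ij} = gamma(|i - j|),
                       (r_p)_i = gamma(i),   i,j = 1..p.
Substitute the sample gammas (Toeplitz matrix and right-hand side of size 1):
  Gamma_p = [[2.0194]]
  r_p     = [0.1979]
With p = 1 this is the single equation gamma(0) phi_1 = gamma(1):
  phi_hat_1 = gamma(1) / gamma(0) = 0.1979 / 2.0194 = 0.0980.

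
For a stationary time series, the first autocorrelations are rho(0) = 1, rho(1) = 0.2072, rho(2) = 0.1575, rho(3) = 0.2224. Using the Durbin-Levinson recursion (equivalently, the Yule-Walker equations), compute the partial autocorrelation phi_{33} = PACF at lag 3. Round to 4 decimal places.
\phi_{33} = 0.1790

The PACF at lag k is phi_{kk}, the last component of the solution
to the Yule-Walker system G_k phi = r_k where
  (G_k)_{ij} = rho(|i - j|), (r_k)_i = rho(i), i,j = 1..k.
Equivalently, Durbin-Levinson gives phi_{kk} iteratively:
  phi_{11} = rho(1)
  phi_{kk} = [rho(k) - sum_{j=1..k-1} phi_{k-1,j} rho(k-j)]
            / [1 - sum_{j=1..k-1} phi_{k-1,j} rho(j)],
  phi_{k,j} = phi_{k-1,j} - phi_{kk} phi_{k-1,k-j},  j = 1..k-1.
Step k = 1:
  phi_11 = rho(1) = 0.2072.
Step k = 2:
  phi_22 = [rho(2) - phi_11 rho(1)] / [1 - phi_11 rho(1)] = [0.1575 - (0.2072)(0.2072)] / [1 - (0.2072)(0.2072)]
         = 0.11456816 / 0.95706816 = 0.119707.
  Update: phi_21 = phi_11 - phi_22 phi_11 = 0.2072 - (0.119707)(0.2072) = 0.182397.
Step k = 3:
  phi_33 = [rho(3) - phi_21 rho(2) - phi_22 rho(1)] / [1 - phi_21 rho(1) - phi_22 rho(2)]
    numerator   = 0.2224 - (0.182397)(0.1575) - (0.119707)(0.2072) = 0.16886915
    denominator = 1 - (0.182397)(0.2072) - (0.119707)(0.1575) = 0.9433535
  phi_33 = 0.16886915 / 0.9433535 = 0.179.
Therefore phi_{33} = 0.1790.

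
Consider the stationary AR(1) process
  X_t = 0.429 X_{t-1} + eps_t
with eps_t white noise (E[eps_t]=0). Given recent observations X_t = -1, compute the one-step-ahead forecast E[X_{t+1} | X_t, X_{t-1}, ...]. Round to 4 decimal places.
E[X_{t+1} \mid \mathcal F_t] = -0.4290

For an AR(p) model X_t = c + sum_i phi_i X_{t-i} + eps_t, the
one-step-ahead conditional mean is
  E[X_{t+1} | X_t, ...] = c + sum_i phi_i X_{t+1-i}.
Substitute known values:
  E[X_{t+1} | ...] = (0.429) * (-1)
                   = -0.4290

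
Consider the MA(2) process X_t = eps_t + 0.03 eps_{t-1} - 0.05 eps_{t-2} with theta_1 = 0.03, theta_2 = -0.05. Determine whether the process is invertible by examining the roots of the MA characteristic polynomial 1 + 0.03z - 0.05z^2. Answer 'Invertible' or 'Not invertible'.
\text{Invertible}

The MA(q) characteristic polynomial is P(z) = 1 + 0.03z - 0.05z^2.
Invertibility requires all roots to lie outside the unit circle, i.e. |z| > 1 for every root.
Set 1 + (0.03) z + (-0.05) z^2 = 0, i.e. a z^2 + b z + c = 0 with a = -0.05, b = 0.03, c = 1.
Discriminant D = b^2 - 4ac = (0.03)^2 - 4*(-0.05)*1 = 0.0009 - (-0.2) = 0.2009.
D >= 0, so the roots are real: z = (-b +/- sqrt(D)) / (2a) = (-0.03 +/- 0.448219) / (-0.1).
  z_1 = (-0.03 + 0.448219) / (-0.1) = -4.1822,   |z_1| = 4.1822.
  z_2 = (-0.03 - 0.448219) / (-0.1) = 4.7822,   |z_2| = 4.7822.
Moduli of all roots: 4.1822, 4.7822.
All moduli strictly greater than 1? Yes.
Verdict: Invertible.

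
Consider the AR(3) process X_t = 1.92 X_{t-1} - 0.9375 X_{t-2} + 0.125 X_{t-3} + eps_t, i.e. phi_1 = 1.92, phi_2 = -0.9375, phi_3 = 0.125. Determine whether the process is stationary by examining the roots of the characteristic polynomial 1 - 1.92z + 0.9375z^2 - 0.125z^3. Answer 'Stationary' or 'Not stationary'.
\text{Not stationary}

The AR(p) characteristic polynomial is P(z) = 1 - 1.92z + 0.9375z^2 - 0.125z^3.
Stationarity requires all roots to lie outside the unit circle, i.e. |z| > 1 for every root.
Degree 3: look for a simple real root z0 first, then factor out (1 - z/z0) and solve the remaining quadratic.
Testing z0 = 0.8: P(0.8) = 1 + (-1.92)(0.8) + (0.9375)(0.8)^2 + (-0.125)(0.8)^3
  = 1 + (-1.536) + (0.6) + (-0.064) = 0.  So z_0 = 0.8 is a root, |z_0| = 0.8.
Divide out the factor (1 - 1.25 z) = (1 - z/z0) (since 1/z0 = 1.25):
  P(z) = (1 - 1.25 z)(1 + (-0.67) z + (0.1) z^2)
  [check: z-coef -0.67 - (1.25) = -1.92; z^2-coef 0.1 - (1.25)(-0.67) = 0.9375; z^3-coef -(1.25)(0.1) = -0.125.]
Remaining roots from the quadratic factor 1 + (-0.67) z + (0.1) z^2:
  Set 1 + (-0.67) z + (0.1) z^2 = 0, i.e. a z^2 + b z + c = 0 with a = 0.1, b = -0.67, c = 1.
  Discriminant D = b^2 - 4ac = (-0.67)^2 - 4*(0.1)*1 = 0.4489 - (0.4) = 0.0489.
  D >= 0, so the roots are real: z = (-b +/- sqrt(D)) / (2a) = (0.67 +/- 0.221133) / (0.2).
    z_1 = (0.67 + 0.221133) / (0.2) = 4.4557,   |z_1| = 4.4557.
    z_2 = (0.67 - 0.221133) / (0.2) = 2.2443,   |z_2| = 2.2443.
Moduli of all roots: 0.8000, 4.4557, 2.2443.
All moduli strictly greater than 1? No.
Verdict: Not stationary.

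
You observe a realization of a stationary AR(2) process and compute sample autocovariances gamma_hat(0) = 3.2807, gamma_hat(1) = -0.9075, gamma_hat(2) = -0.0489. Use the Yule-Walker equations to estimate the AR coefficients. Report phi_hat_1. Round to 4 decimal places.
\hat\phi_{1} = -0.3040

The Yule-Walker equations for an AR(p) process read, in matrix form,
  Gamma_p phi = r_p,   with   (Gamma_p)_{ij} = gamma(|i - j|),
                       (r_p)_i = gamma(i),   i,j = 1..p.
Substitute the sample gammas (Toeplitz matrix and right-hand side of size 2):
  Gamma_p = [[3.2807, -0.9075], [-0.9075, 3.2807]]
  r_p     = [-0.9075, -0.0489]
Written out:
  3.2807 phi_1 - 0.9075 phi_2 = -0.9075
  -0.9075 phi_1 + 3.2807 phi_2 = -0.0489
Solve by Cramer's rule:
  det = gamma(0)^2 - gamma(1)^2 = (3.2807)^2 - (-0.9075)^2 = 10.76299249 - 0.82355625 = 9.93943624
  phi_hat_1 = [gamma(1) gamma(0) - gamma(1) gamma(2)] / det = [(-0.9075)(3.2807) - (-0.9075)(-0.0489)] / 9.93943624 = -3.021612 / 9.93943624 = -0.304
  phi_hat_2 = [gamma(0) gamma(2) - gamma(1)^2] / det = [(3.2807)(-0.0489) - (-0.9075)^2] / 9.93943624 = -0.98398248 / 9.93943624 = -0.099
So phi_hat = [-0.3040, -0.0990].
Therefore phi_hat_1 = -0.3040.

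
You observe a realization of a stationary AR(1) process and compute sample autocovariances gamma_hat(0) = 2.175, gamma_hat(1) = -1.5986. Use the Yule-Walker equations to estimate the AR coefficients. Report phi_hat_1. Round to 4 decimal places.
\hat\phi_{1} = -0.7350

The Yule-Walker equations for an AR(p) process read, in matrix form,
  Gamma_p phi = r_p,   with   (Gamma_p)_{ij} = gamma(|i - j|),
                       (r_p)_i = gamma(i),   i,j = 1..p.
Substitute the sample gammas (Toeplitz matrix and right-hand side of size 1):
  Gamma_p = [[2.175]]
  r_p     = [-1.5986]
With p = 1 this is the single equation gamma(0) phi_1 = gamma(1):
  phi_hat_1 = gamma(1) / gamma(0) = -1.5986 / 2.175 = -0.7350.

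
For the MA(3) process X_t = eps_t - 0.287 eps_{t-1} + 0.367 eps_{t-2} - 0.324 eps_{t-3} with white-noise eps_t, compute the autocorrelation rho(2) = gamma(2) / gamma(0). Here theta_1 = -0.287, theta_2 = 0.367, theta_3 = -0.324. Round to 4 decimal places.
\rho(2) = 0.3479

For an MA(q) process with theta_0 = 1, the autocovariance is
  gamma(k) = sigma^2 * sum_{i=0..q-k} theta_i * theta_{i+k},
and rho(k) = gamma(k) / gamma(0). Sigma^2 cancels.
  numerator   = (1)*(0.367) + (-0.287)*(-0.324) = 0.459988.
  denominator = (1)^2 + (-0.287)^2 + (0.367)^2 + (-0.324)^2 = 1.322034.
  rho(2) = 0.459988 / 1.322034 = 0.3479.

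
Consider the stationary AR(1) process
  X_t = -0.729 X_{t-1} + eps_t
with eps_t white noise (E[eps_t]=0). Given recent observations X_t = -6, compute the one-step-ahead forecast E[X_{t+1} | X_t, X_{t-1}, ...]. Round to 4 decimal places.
E[X_{t+1} \mid \mathcal F_t] = 4.3740

For an AR(p) model X_t = c + sum_i phi_i X_{t-i} + eps_t, the
one-step-ahead conditional mean is
  E[X_{t+1} | X_t, ...] = c + sum_i phi_i X_{t+1-i}.
Substitute known values:
  E[X_{t+1} | ...] = (-0.729) * (-6)
                   = 4.3740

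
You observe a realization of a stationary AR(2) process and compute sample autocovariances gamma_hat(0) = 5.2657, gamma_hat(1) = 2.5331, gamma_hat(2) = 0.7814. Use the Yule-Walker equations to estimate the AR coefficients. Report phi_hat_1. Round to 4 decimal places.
\hat\phi_{1} = 0.5330

The Yule-Walker equations for an AR(p) process read, in matrix form,
  Gamma_p phi = r_p,   with   (Gamma_p)_{ij} = gamma(|i - j|),
                       (r_p)_i = gamma(i),   i,j = 1..p.
Substitute the sample gammas (Toeplitz matrix and right-hand side of size 2):
  Gamma_p = [[5.2657, 2.5331], [2.5331, 5.2657]]
  r_p     = [2.5331, 0.7814]
Written out:
  5.2657 phi_1 + 2.5331 phi_2 = 2.5331
  2.5331 phi_1 + 5.2657 phi_2 = 0.7814
Solve by Cramer's rule:
  det = gamma(0)^2 - gamma(1)^2 = (5.2657)^2 - (2.5331)^2 = 27.72759649 - 6.41659561 = 21.31100088
  phi_hat_1 = [gamma(1) gamma(0) - gamma(1) gamma(2)] / det = [(2.5331)(5.2657) - (2.5331)(0.7814)] / 21.31100088 = 11.35918033 / 21.31100088 = 0.533
  phi_hat_2 = [gamma(0) gamma(2) - gamma(1)^2] / det = [(5.2657)(0.7814) - (2.5331)^2] / 21.31100088 = -2.30197763 / 21.31100088 = -0.108
So phi_hat = [0.5330, -0.1080].
Therefore phi_hat_1 = 0.5330.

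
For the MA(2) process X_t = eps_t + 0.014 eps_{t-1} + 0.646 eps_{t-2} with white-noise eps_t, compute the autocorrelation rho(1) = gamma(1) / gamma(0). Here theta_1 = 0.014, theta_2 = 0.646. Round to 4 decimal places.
\rho(1) = 0.0163

For an MA(q) process with theta_0 = 1, the autocovariance is
  gamma(k) = sigma^2 * sum_{i=0..q-k} theta_i * theta_{i+k},
and rho(k) = gamma(k) / gamma(0). Sigma^2 cancels.
  numerator   = (1)*(0.014) + (0.014)*(0.646) = 0.023044.
  denominator = (1)^2 + (0.014)^2 + (0.646)^2 = 1.417512.
  rho(1) = 0.023044 / 1.417512 = 0.0163.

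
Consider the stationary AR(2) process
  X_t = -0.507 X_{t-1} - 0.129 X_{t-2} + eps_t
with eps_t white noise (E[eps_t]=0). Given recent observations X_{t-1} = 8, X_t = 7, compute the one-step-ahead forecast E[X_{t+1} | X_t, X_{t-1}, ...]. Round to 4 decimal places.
E[X_{t+1} \mid \mathcal F_t] = -4.5810

For an AR(p) model X_t = c + sum_i phi_i X_{t-i} + eps_t, the
one-step-ahead conditional mean is
  E[X_{t+1} | X_t, ...] = c + sum_i phi_i X_{t+1-i}.
Substitute known values:
  E[X_{t+1} | ...] = (-0.507) * (7) + (-0.129) * (8)
                   = -4.5810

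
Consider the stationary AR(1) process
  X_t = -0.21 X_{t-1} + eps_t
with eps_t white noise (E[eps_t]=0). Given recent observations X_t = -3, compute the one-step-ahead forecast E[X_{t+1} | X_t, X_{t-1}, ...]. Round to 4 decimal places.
E[X_{t+1} \mid \mathcal F_t] = 0.6300

For an AR(p) model X_t = c + sum_i phi_i X_{t-i} + eps_t, the
one-step-ahead conditional mean is
  E[X_{t+1} | X_t, ...] = c + sum_i phi_i X_{t+1-i}.
Substitute known values:
  E[X_{t+1} | ...] = (-0.21) * (-3)
                   = 0.6300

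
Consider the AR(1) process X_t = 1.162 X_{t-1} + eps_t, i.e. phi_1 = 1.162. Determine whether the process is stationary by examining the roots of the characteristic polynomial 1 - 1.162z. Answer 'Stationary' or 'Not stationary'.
\text{Not stationary}

The AR(p) characteristic polynomial is P(z) = 1 - 1.162z.
Stationarity requires all roots to lie outside the unit circle, i.e. |z| > 1 for every root.
This is linear in z: 1 + (-1.162) z = 0  =>  z = -1/(-1.162) = 0.860585,  |z| = 0.860585.
Moduli of all roots: 0.8606.
All moduli strictly greater than 1? No.
Verdict: Not stationary.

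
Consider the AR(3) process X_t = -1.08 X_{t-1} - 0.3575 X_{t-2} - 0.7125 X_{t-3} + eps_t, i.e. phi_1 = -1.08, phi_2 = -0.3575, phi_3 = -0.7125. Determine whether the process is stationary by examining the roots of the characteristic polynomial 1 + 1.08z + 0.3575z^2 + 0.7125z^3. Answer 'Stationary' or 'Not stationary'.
\text{Not stationary}

The AR(p) characteristic polynomial is P(z) = 1 + 1.08z + 0.3575z^2 + 0.7125z^3.
Stationarity requires all roots to lie outside the unit circle, i.e. |z| > 1 for every root.
Degree 3: look for a simple real root z0 first, then factor out (1 - z/z0) and solve the remaining quadratic.
Testing z0 = -0.8: P(-0.8) = 1 + (1.08)(-0.8) + (0.3575)(-0.8)^2 + (0.7125)(-0.8)^3
  = 1 + (-0.864) + (0.2288) + (-0.3648) = 0.  So z_0 = -0.8 is a root, |z_0| = 0.8.
Divide out the factor (1 + 1.25 z) = (1 - z/z0) (since 1/z0 = -1.25):
  P(z) = (1 + 1.25 z)(1 + (-0.17) z + (0.57) z^2)
  [check: z-coef -0.17 - (-1.25) = 1.08; z^2-coef 0.57 - (-1.25)(-0.17) = 0.3575; z^3-coef -(-1.25)(0.57) = 0.7125.]
Remaining roots from the quadratic factor 1 + (-0.17) z + (0.57) z^2:
  Set 1 + (-0.17) z + (0.57) z^2 = 0, i.e. a z^2 + b z + c = 0 with a = 0.57, b = -0.17, c = 1.
  Discriminant D = b^2 - 4ac = (-0.17)^2 - 4*(0.57)*1 = 0.0289 - (2.28) = -2.2511.
  D < 0, so the roots are the complex-conjugate pair z = (-b +/- i sqrt(-D)) / (2a) = 0.1491 +/- 1.3161i.
  For a conjugate pair |z|^2 = z * conj(z) = (product of roots) = c/a = 1/(0.57) = 1.754386, so |z| = sqrt(1.754386) = 1.3245 for both roots.
Moduli of all roots: 0.8000, 1.3245, 1.3245.
All moduli strictly greater than 1? No.
Verdict: Not stationary.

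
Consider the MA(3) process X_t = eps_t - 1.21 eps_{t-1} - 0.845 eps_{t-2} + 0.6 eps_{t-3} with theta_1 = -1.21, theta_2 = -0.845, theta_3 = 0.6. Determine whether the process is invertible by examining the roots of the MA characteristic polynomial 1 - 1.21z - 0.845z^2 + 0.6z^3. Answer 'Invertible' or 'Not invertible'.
\text{Not invertible}

The MA(q) characteristic polynomial is P(z) = 1 - 1.21z - 0.845z^2 + 0.6z^3.
Invertibility requires all roots to lie outside the unit circle, i.e. |z| > 1 for every root.
Degree 3: look for a simple real root z0 first, then factor out (1 - z/z0) and solve the remaining quadratic.
Testing z0 = 2: P(2) = 1 + (-1.21)(2) + (-0.845)(2)^2 + (0.6)(2)^3
  = 1 + (-2.42) + (-3.38) + (4.8) = 0.  So z_0 = 2 is a root, |z_0| = 2.
Divide out the factor (1 - 0.5 z) = (1 - z/z0) (since 1/z0 = 0.5):
  P(z) = (1 - 0.5 z)(1 + (-0.71) z + (-1.2) z^2)
  [check: z-coef -0.71 - (0.5) = -1.21; z^2-coef -1.2 - (0.5)(-0.71) = -0.845; z^3-coef -(0.5)(-1.2) = 0.6.]
Remaining roots from the quadratic factor 1 + (-0.71) z + (-1.2) z^2:
  Set 1 + (-0.71) z + (-1.2) z^2 = 0, i.e. a z^2 + b z + c = 0 with a = -1.2, b = -0.71, c = 1.
  Discriminant D = b^2 - 4ac = (-0.71)^2 - 4*(-1.2)*1 = 0.5041 - (-4.8) = 5.3041.
  D >= 0, so the roots are real: z = (-b +/- sqrt(D)) / (2a) = (0.71 +/- 2.303063) / (-2.4).
    z_1 = (0.71 + 2.303063) / (-2.4) = -1.2554,   |z_1| = 1.2554.
    z_2 = (0.71 - 2.303063) / (-2.4) = 0.6638,   |z_2| = 0.6638.
Moduli of all roots: 2.0000, 1.2554, 0.6638.
All moduli strictly greater than 1? No.
Verdict: Not invertible.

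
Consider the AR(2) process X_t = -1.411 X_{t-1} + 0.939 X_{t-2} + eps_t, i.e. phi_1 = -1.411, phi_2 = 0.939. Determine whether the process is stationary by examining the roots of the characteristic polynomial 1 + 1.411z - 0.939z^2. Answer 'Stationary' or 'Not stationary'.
\text{Not stationary}

The AR(p) characteristic polynomial is P(z) = 1 + 1.411z - 0.939z^2.
Stationarity requires all roots to lie outside the unit circle, i.e. |z| > 1 for every root.
Set 1 + (1.411) z + (-0.939) z^2 = 0, i.e. a z^2 + b z + c = 0 with a = -0.939, b = 1.411, c = 1.
Discriminant D = b^2 - 4ac = (1.411)^2 - 4*(-0.939)*1 = 1.990921 - (-3.756) = 5.746921.
D >= 0, so the roots are real: z = (-b +/- sqrt(D)) / (2a) = (-1.411 +/- 2.397274) / (-1.878).
  z_1 = (-1.411 + 2.397274) / (-1.878) = -0.5252,   |z_1| = 0.5252.
  z_2 = (-1.411 - 2.397274) / (-1.878) = 2.0278,   |z_2| = 2.0278.
Moduli of all roots: 0.5252, 2.0278.
All moduli strictly greater than 1? No.
Verdict: Not stationary.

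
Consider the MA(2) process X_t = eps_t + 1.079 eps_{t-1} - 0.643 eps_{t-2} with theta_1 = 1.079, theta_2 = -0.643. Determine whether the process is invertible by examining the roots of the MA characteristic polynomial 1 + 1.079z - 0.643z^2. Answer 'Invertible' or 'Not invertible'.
\text{Not invertible}

The MA(q) characteristic polynomial is P(z) = 1 + 1.079z - 0.643z^2.
Invertibility requires all roots to lie outside the unit circle, i.e. |z| > 1 for every root.
Set 1 + (1.079) z + (-0.643) z^2 = 0, i.e. a z^2 + b z + c = 0 with a = -0.643, b = 1.079, c = 1.
Discriminant D = b^2 - 4ac = (1.079)^2 - 4*(-0.643)*1 = 1.164241 - (-2.572) = 3.736241.
D >= 0, so the roots are real: z = (-b +/- sqrt(D)) / (2a) = (-1.079 +/- 1.932936) / (-1.286).
  z_1 = (-1.079 + 1.932936) / (-1.286) = -0.664,   |z_1| = 0.664.
  z_2 = (-1.079 - 1.932936) / (-1.286) = 2.3421,   |z_2| = 2.3421.
Moduli of all roots: 0.6640, 2.3421.
All moduli strictly greater than 1? No.
Verdict: Not invertible.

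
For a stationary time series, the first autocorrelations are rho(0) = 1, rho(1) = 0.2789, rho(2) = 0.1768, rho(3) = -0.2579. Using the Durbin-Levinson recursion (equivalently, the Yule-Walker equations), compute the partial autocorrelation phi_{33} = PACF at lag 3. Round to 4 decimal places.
\phi_{33} = -0.3640

The PACF at lag k is phi_{kk}, the last component of the solution
to the Yule-Walker system G_k phi = r_k where
  (G_k)_{ij} = rho(|i - j|), (r_k)_i = rho(i), i,j = 1..k.
Equivalently, Durbin-Levinson gives phi_{kk} iteratively:
  phi_{11} = rho(1)
  phi_{kk} = [rho(k) - sum_{j=1..k-1} phi_{k-1,j} rho(k-j)]
            / [1 - sum_{j=1..k-1} phi_{k-1,j} rho(j)],
  phi_{k,j} = phi_{k-1,j} - phi_{kk} phi_{k-1,k-j},  j = 1..k-1.
Step k = 1:
  phi_11 = rho(1) = 0.2789.
Step k = 2:
  phi_22 = [rho(2) - phi_11 rho(1)] / [1 - phi_11 rho(1)] = [0.1768 - (0.2789)(0.2789)] / [1 - (0.2789)(0.2789)]
         = 0.09901479 / 0.92221479 = 0.107366.
  Update: phi_21 = phi_11 - phi_22 phi_11 = 0.2789 - (0.107366)(0.2789) = 0.248956.
Step k = 3:
  phi_33 = [rho(3) - phi_21 rho(2) - phi_22 rho(1)] / [1 - phi_21 rho(1) - phi_22 rho(2)]
    numerator   = -0.2579 - (0.248956)(0.1768) - (0.107366)(0.2789) = -0.3318598
    denominator = 1 - (0.248956)(0.2789) - (0.107366)(0.1768) = 0.91158394
  phi_33 = -0.3318598 / 0.91158394 = -0.364.
Therefore phi_{33} = -0.3640.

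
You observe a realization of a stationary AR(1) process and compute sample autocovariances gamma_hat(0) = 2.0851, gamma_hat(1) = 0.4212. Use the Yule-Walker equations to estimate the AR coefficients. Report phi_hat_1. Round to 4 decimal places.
\hat\phi_{1} = 0.2020

The Yule-Walker equations for an AR(p) process read, in matrix form,
  Gamma_p phi = r_p,   with   (Gamma_p)_{ij} = gamma(|i - j|),
                       (r_p)_i = gamma(i),   i,j = 1..p.
Substitute the sample gammas (Toeplitz matrix and right-hand side of size 1):
  Gamma_p = [[2.0851]]
  r_p     = [0.4212]
With p = 1 this is the single equation gamma(0) phi_1 = gamma(1):
  phi_hat_1 = gamma(1) / gamma(0) = 0.4212 / 2.0851 = 0.2020.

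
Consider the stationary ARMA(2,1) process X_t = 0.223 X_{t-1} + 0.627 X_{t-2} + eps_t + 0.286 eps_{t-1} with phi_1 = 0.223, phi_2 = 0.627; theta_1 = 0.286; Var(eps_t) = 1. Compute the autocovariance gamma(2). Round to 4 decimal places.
\gamma(2) = 2.9470

Multiply the model equation by X_{t-k} and take expectations. With theta_0 = psi_0 = 1 and psi_j the MA(infinity) weights, this gives
  gamma(k) - sum_i phi_i gamma(k-i) = c_k,
  c_k = sigma^2 * sum_{j=k..q} theta_j psi_{j-k}   (c_k = 0 for k > q),
using gamma(-m) = gamma(m).
psi-weights needed (psi_j = theta_j + sum_i phi_i psi_{j-i}):
  psi_1 = theta_1 + phi_1 = 0.286 + (0.223) = 0.509
Right-hand sides:
  c_0 = sigma^2 (1 + theta_1 psi_1) = 1 * (1 + (0.286)(0.509)) = 1 * 1.145574 = 1.145574
  c_1 = sigma^2 theta_1 = 1 * (0.286) = 0.286
  c_2 = 0
Equations for k = 0, 1, 2 (AR order 2, c_2 = 0):
  (E0) gamma(0) = phi_1 gamma(1) + phi_2 gamma(2) + c_0
  (E1) gamma(1) = phi_1 gamma(0) + phi_2 gamma(1) + c_1
  (E2) gamma(2) = phi_1 gamma(1) + phi_2 gamma(0)
From (E1): gamma(1) = A gamma(0) + B with
  A = phi_1 / (1 - phi_2) = 0.223 / 0.373 = 0.597855,   B = c_1 / (1 - phi_2) = 0.286 / 0.373 = 0.766756.
Insert (E2) into (E0): gamma(0) (1 - phi_2^2) = phi_1 (1 + phi_2) gamma(1) + c_0.
  phi_1 (1 + phi_2) = (0.223)(1.627) = 0.362821,   1 - phi_2^2 = 0.606871.
Replace gamma(1) by A gamma(0) + B and collect gamma(0):
  gamma(0) [0.606871 - (0.362821)(0.597855)] = (0.362821)(0.766756) + 1.145574
  gamma(0) * 0.389957 = 1.423769
  gamma(0) = 1.423769 / 0.389957 = 3.651097.
  gamma(1) = A gamma(0) + B = (0.597855)(3.651097) + (0.766756) = 2.949583.
  gamma(2) = phi_1 gamma(1) + phi_2 gamma(0) = (0.223)(2.949583) + (0.627)(3.651097) = 2.946995.
Therefore gamma(2) = 2.9470 (to 4 decimal places).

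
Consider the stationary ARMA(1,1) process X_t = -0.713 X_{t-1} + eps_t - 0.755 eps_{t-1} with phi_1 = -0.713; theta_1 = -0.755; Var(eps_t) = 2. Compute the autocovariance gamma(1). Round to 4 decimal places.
\gamma(1) = -9.1868

Multiply the model equation by X_{t-k} and take expectations. With theta_0 = psi_0 = 1 and psi_j the MA(infinity) weights, this gives
  gamma(k) - sum_i phi_i gamma(k-i) = c_k,
  c_k = sigma^2 * sum_{j=k..q} theta_j psi_{j-k}   (c_k = 0 for k > q),
using gamma(-m) = gamma(m).
psi-weights needed (psi_j = theta_j + sum_i phi_i psi_{j-i}):
  psi_1 = theta_1 + phi_1 = -0.755 + (-0.713) = -1.468
Right-hand sides:
  c_0 = sigma^2 (1 + theta_1 psi_1) = 2 * (1 + (-0.755)(-1.468)) = 2 * 2.10834 = 4.21668
  c_1 = sigma^2 theta_1 = 2 * (-0.755) = -1.51
  c_2 = 0
Equations for k = 0 and k = 1 (AR order 1):
  gamma(0) = phi_1 gamma(1) + c_0
  gamma(1) = phi_1 gamma(0) + c_1
Substituting the second into the first: gamma(0) (1 - phi_1^2) = c_0 + phi_1 c_1, so
  gamma(0) = (c_0 + phi_1 c_1) / (1 - phi_1^2) = (4.21668 + (-0.713)(-1.51)) / (1 - (-0.713)^2) = 5.29331 / 0.491631 = 10.766835.
  gamma(1) = phi_1 gamma(0) + c_1 = (-0.713)(10.766835) + (-1.51) = -9.186754.
Therefore gamma(1) = -9.1868 (to 4 decimal places).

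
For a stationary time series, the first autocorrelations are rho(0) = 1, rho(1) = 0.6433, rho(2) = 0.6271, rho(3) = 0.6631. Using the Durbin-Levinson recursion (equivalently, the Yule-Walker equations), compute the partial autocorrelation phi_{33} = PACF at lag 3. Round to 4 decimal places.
\phi_{33} = 0.3390

The PACF at lag k is phi_{kk}, the last component of the solution
to the Yule-Walker system G_k phi = r_k where
  (G_k)_{ij} = rho(|i - j|), (r_k)_i = rho(i), i,j = 1..k.
Equivalently, Durbin-Levinson gives phi_{kk} iteratively:
  phi_{11} = rho(1)
  phi_{kk} = [rho(k) - sum_{j=1..k-1} phi_{k-1,j} rho(k-j)]
            / [1 - sum_{j=1..k-1} phi_{k-1,j} rho(j)],
  phi_{k,j} = phi_{k-1,j} - phi_{kk} phi_{k-1,k-j},  j = 1..k-1.
Step k = 1:
  phi_11 = rho(1) = 0.6433.
Step k = 2:
  phi_22 = [rho(2) - phi_11 rho(1)] / [1 - phi_11 rho(1)] = [0.6271 - (0.6433)(0.6433)] / [1 - (0.6433)(0.6433)]
         = 0.21326511 / 0.58616511 = 0.363831.
  Update: phi_21 = phi_11 - phi_22 phi_11 = 0.6433 - (0.363831)(0.6433) = 0.409247.
Step k = 3:
  phi_33 = [rho(3) - phi_21 rho(2) - phi_22 rho(1)] / [1 - phi_21 rho(1) - phi_22 rho(2)]
    numerator   = 0.6631 - (0.409247)(0.6271) - (0.363831)(0.6433) = 0.17240837
    denominator = 1 - (0.409247)(0.6433) - (0.363831)(0.6271) = 0.50857263
  phi_33 = 0.17240837 / 0.50857263 = 0.339.
Therefore phi_{33} = 0.3390.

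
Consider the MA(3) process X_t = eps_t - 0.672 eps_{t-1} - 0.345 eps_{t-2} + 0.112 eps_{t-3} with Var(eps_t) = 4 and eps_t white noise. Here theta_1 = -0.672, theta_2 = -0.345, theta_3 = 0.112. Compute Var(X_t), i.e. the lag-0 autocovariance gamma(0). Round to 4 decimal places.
\gamma(0) = 6.3326

For an MA(q) process X_t = eps_t + sum_i theta_i eps_{t-i} with
Var(eps_t) = sigma^2, the variance is
  gamma(0) = sigma^2 * (1 + sum_i theta_i^2).
  sum_i theta_i^2 = (-0.672)^2 + (-0.345)^2 + (0.112)^2 = 0.451584 + 0.119025 + 0.012544 = 0.583153.
  gamma(0) = 4 * (1 + 0.583153) = 4 * 1.583153 = 6.332612, which rounds to 6.3326.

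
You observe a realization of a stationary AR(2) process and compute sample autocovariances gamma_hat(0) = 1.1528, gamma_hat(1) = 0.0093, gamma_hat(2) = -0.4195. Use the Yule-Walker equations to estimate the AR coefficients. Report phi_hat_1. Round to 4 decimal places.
\hat\phi_{1} = 0.0110

The Yule-Walker equations for an AR(p) process read, in matrix form,
  Gamma_p phi = r_p,   with   (Gamma_p)_{ij} = gamma(|i - j|),
                       (r_p)_i = gamma(i),   i,j = 1..p.
Substitute the sample gammas (Toeplitz matrix and right-hand side of size 2):
  Gamma_p = [[1.1528, 0.0093], [0.0093, 1.1528]]
  r_p     = [0.0093, -0.4195]
Written out:
  1.1528 phi_1 + 0.0093 phi_2 = 0.0093
  0.0093 phi_1 + 1.1528 phi_2 = -0.4195
Solve by Cramer's rule:
  det = gamma(0)^2 - gamma(1)^2 = (1.1528)^2 - (0.0093)^2 = 1.32894784 - 0.00008649 = 1.32886135
  phi_hat_1 = [gamma(1) gamma(0) - gamma(1) gamma(2)] / det = [(0.0093)(1.1528) - (0.0093)(-0.4195)] / 1.32886135 = 0.01462239 / 1.32886135 = 0.011
  phi_hat_2 = [gamma(0) gamma(2) - gamma(1)^2] / det = [(1.1528)(-0.4195) - (0.0093)^2] / 1.32886135 = -0.48368609 / 1.32886135 = -0.364
So phi_hat = [0.0110, -0.3640].
Therefore phi_hat_1 = 0.0110.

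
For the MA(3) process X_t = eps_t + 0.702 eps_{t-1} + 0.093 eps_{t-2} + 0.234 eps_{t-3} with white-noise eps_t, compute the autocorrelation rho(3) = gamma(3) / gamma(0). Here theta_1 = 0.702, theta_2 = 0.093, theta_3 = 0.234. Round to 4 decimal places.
\rho(3) = 0.1504

For an MA(q) process with theta_0 = 1, the autocovariance is
  gamma(k) = sigma^2 * sum_{i=0..q-k} theta_i * theta_{i+k},
and rho(k) = gamma(k) / gamma(0). Sigma^2 cancels.
  numerator   = (1)*(0.234) = 0.234.
  denominator = (1)^2 + (0.702)^2 + (0.093)^2 + (0.234)^2 = 1.556209.
  rho(3) = 0.234 / 1.556209 = 0.1504.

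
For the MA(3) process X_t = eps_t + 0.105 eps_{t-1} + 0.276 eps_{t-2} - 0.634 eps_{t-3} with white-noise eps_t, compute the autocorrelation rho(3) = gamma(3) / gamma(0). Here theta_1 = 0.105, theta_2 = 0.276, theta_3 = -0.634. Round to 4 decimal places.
\rho(3) = -0.4257

For an MA(q) process with theta_0 = 1, the autocovariance is
  gamma(k) = sigma^2 * sum_{i=0..q-k} theta_i * theta_{i+k},
and rho(k) = gamma(k) / gamma(0). Sigma^2 cancels.
  numerator   = (1)*(-0.634) = -0.634.
  denominator = (1)^2 + (0.105)^2 + (0.276)^2 + (-0.634)^2 = 1.489157.
  rho(3) = -0.634 / 1.489157 = -0.4257.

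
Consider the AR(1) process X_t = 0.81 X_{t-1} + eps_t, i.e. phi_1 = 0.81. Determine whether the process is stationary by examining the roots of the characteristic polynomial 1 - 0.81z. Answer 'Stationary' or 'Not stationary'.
\text{Stationary}

The AR(p) characteristic polynomial is P(z) = 1 - 0.81z.
Stationarity requires all roots to lie outside the unit circle, i.e. |z| > 1 for every root.
This is linear in z: 1 + (-0.81) z = 0  =>  z = -1/(-0.81) = 1.234568,  |z| = 1.234568.
Moduli of all roots: 1.2346.
All moduli strictly greater than 1? Yes.
Verdict: Stationary.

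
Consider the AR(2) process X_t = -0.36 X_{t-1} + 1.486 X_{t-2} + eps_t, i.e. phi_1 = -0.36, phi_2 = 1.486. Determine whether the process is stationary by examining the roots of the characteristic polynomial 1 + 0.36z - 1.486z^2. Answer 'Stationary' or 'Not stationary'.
\text{Not stationary}

The AR(p) characteristic polynomial is P(z) = 1 + 0.36z - 1.486z^2.
Stationarity requires all roots to lie outside the unit circle, i.e. |z| > 1 for every root.
Set 1 + (0.36) z + (-1.486) z^2 = 0, i.e. a z^2 + b z + c = 0 with a = -1.486, b = 0.36, c = 1.
Discriminant D = b^2 - 4ac = (0.36)^2 - 4*(-1.486)*1 = 0.1296 - (-5.944) = 6.0736.
D >= 0, so the roots are real: z = (-b +/- sqrt(D)) / (2a) = (-0.36 +/- 2.464467) / (-2.972).
  z_1 = (-0.36 + 2.464467) / (-2.972) = -0.7081,   |z_1| = 0.7081.
  z_2 = (-0.36 - 2.464467) / (-2.972) = 0.9504,   |z_2| = 0.9504.
Moduli of all roots: 0.7081, 0.9504.
All moduli strictly greater than 1? No.
Verdict: Not stationary.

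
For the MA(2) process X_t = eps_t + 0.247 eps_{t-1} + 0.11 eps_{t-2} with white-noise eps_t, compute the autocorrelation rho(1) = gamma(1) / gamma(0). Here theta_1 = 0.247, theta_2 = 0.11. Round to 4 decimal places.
\rho(1) = 0.2555

For an MA(q) process with theta_0 = 1, the autocovariance is
  gamma(k) = sigma^2 * sum_{i=0..q-k} theta_i * theta_{i+k},
and rho(k) = gamma(k) / gamma(0). Sigma^2 cancels.
  numerator   = (1)*(0.247) + (0.247)*(0.11) = 0.27417.
  denominator = (1)^2 + (0.247)^2 + (0.11)^2 = 1.073109.
  rho(1) = 0.27417 / 1.073109 = 0.2555.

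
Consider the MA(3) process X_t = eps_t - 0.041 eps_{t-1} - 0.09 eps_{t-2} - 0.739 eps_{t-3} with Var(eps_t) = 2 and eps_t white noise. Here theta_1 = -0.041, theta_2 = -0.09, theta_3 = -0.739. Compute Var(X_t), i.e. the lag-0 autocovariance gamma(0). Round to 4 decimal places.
\gamma(0) = 3.1118

For an MA(q) process X_t = eps_t + sum_i theta_i eps_{t-i} with
Var(eps_t) = sigma^2, the variance is
  gamma(0) = sigma^2 * (1 + sum_i theta_i^2).
  sum_i theta_i^2 = (-0.041)^2 + (-0.09)^2 + (-0.739)^2 = 0.001681 + 0.0081 + 0.546121 = 0.555902.
  gamma(0) = 2 * (1 + 0.555902) = 2 * 1.555902 = 3.111804, which rounds to 3.1118.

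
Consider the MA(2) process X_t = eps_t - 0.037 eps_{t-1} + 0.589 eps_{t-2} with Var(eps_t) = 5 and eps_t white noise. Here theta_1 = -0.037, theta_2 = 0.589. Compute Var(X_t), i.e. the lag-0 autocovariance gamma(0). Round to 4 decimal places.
\gamma(0) = 6.7415

For an MA(q) process X_t = eps_t + sum_i theta_i eps_{t-i} with
Var(eps_t) = sigma^2, the variance is
  gamma(0) = sigma^2 * (1 + sum_i theta_i^2).
  sum_i theta_i^2 = (-0.037)^2 + (0.589)^2 = 0.001369 + 0.346921 = 0.34829.
  gamma(0) = 5 * (1 + 0.34829) = 5 * 1.34829 = 6.74145, which rounds to 6.7415.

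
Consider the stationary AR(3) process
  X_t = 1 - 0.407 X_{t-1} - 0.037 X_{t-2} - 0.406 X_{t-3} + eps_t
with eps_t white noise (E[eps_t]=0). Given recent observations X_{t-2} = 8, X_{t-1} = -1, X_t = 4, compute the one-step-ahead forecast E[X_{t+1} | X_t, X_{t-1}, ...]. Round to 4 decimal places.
E[X_{t+1} \mid \mathcal F_t] = -3.8390

For an AR(p) model X_t = c + sum_i phi_i X_{t-i} + eps_t, the
one-step-ahead conditional mean is
  E[X_{t+1} | X_t, ...] = c + sum_i phi_i X_{t+1-i}.
Substitute known values:
  E[X_{t+1} | ...] = 1 + (-0.407) * (4) + (-0.037) * (-1) + (-0.406) * (8)
                   = -3.8390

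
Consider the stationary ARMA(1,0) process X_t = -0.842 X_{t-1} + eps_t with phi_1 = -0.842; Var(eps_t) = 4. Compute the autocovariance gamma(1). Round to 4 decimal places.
\gamma(1) = -11.5725

Multiply the model equation by X_{t-k} and take expectations. With theta_0 = psi_0 = 1 and psi_j the MA(infinity) weights, this gives
  gamma(k) - sum_i phi_i gamma(k-i) = c_k,
  c_k = sigma^2 * sum_{j=k..q} theta_j psi_{j-k}   (c_k = 0 for k > q),
using gamma(-m) = gamma(m).
Pure AR (q = 0): c_0 = sigma^2 = 4, c_k = 0 for k >= 1.
Equations for k = 0 and k = 1 (AR order 1):
  gamma(0) = phi_1 gamma(1) + c_0
  gamma(1) = phi_1 gamma(0) + c_1
Substituting the second into the first: gamma(0) (1 - phi_1^2) = c_0 + phi_1 c_1, so
  gamma(0) = c_0 / (1 - phi_1^2) = 4 / (1 - (-0.842)^2) = 4 / 0.291036 = 13.744004.
  gamma(1) = phi_1 gamma(0) = (-0.842)(13.744004) = -11.572452.
Therefore gamma(1) = -11.5725 (to 4 decimal places).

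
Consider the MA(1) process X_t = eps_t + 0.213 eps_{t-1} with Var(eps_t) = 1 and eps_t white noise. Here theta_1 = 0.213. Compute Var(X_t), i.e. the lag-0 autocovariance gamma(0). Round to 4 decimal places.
\gamma(0) = 1.0454

For an MA(q) process X_t = eps_t + sum_i theta_i eps_{t-i} with
Var(eps_t) = sigma^2, the variance is
  gamma(0) = sigma^2 * (1 + sum_i theta_i^2).
  sum_i theta_i^2 = (0.213)^2 = 0.045369.
  gamma(0) = 1 * (1 + 0.045369) = 1 * 1.045369 = 1.045369, which rounds to 1.0454.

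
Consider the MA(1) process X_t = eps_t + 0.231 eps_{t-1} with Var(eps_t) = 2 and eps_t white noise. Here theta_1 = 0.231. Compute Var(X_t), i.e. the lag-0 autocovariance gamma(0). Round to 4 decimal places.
\gamma(0) = 2.1067

For an MA(q) process X_t = eps_t + sum_i theta_i eps_{t-i} with
Var(eps_t) = sigma^2, the variance is
  gamma(0) = sigma^2 * (1 + sum_i theta_i^2).
  sum_i theta_i^2 = (0.231)^2 = 0.053361.
  gamma(0) = 2 * (1 + 0.053361) = 2 * 1.053361 = 2.106722, which rounds to 2.1067.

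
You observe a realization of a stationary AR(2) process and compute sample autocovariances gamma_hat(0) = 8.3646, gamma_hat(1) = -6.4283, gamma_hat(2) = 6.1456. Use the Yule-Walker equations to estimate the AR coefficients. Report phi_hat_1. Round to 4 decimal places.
\hat\phi_{1} = -0.4980

The Yule-Walker equations for an AR(p) process read, in matrix form,
  Gamma_p phi = r_p,   with   (Gamma_p)_{ij} = gamma(|i - j|),
                       (r_p)_i = gamma(i),   i,j = 1..p.
Substitute the sample gammas (Toeplitz matrix and right-hand side of size 2):
  Gamma_p = [[8.3646, -6.4283], [-6.4283, 8.3646]]
  r_p     = [-6.4283, 6.1456]
Written out:
  8.3646 phi_1 - 6.4283 phi_2 = -6.4283
  -6.4283 phi_1 + 8.3646 phi_2 = 6.1456
Solve by Cramer's rule:
  det = gamma(0)^2 - gamma(1)^2 = (8.3646)^2 - (-6.4283)^2 = 69.96653316 - 41.32304089 = 28.64349227
  phi_hat_1 = [gamma(1) gamma(0) - gamma(1) gamma(2)] / det = [(-6.4283)(8.3646) - (-6.4283)(6.1456)] / 28.64349227 = -14.2643977 / 28.64349227 = -0.498
  phi_hat_2 = [gamma(0) gamma(2) - gamma(1)^2] / det = [(8.3646)(6.1456) - (-6.4283)^2] / 28.64349227 = 10.08244487 / 28.64349227 = 0.352
So phi_hat = [-0.4980, 0.3520].
Therefore phi_hat_1 = -0.4980.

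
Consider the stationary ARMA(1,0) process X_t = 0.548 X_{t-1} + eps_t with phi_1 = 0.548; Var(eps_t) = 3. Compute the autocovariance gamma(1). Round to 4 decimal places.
\gamma(1) = 2.3496

Multiply the model equation by X_{t-k} and take expectations. With theta_0 = psi_0 = 1 and psi_j the MA(infinity) weights, this gives
  gamma(k) - sum_i phi_i gamma(k-i) = c_k,
  c_k = sigma^2 * sum_{j=k..q} theta_j psi_{j-k}   (c_k = 0 for k > q),
using gamma(-m) = gamma(m).
Pure AR (q = 0): c_0 = sigma^2 = 3, c_k = 0 for k >= 1.
Equations for k = 0 and k = 1 (AR order 1):
  gamma(0) = phi_1 gamma(1) + c_0
  gamma(1) = phi_1 gamma(0) + c_1
Substituting the second into the first: gamma(0) (1 - phi_1^2) = c_0 + phi_1 c_1, so
  gamma(0) = c_0 / (1 - phi_1^2) = 3 / (1 - (0.548)^2) = 3 / 0.699696 = 4.287576.
  gamma(1) = phi_1 gamma(0) = (0.548)(4.287576) = 2.349592.
Therefore gamma(1) = 2.3496 (to 4 decimal places).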